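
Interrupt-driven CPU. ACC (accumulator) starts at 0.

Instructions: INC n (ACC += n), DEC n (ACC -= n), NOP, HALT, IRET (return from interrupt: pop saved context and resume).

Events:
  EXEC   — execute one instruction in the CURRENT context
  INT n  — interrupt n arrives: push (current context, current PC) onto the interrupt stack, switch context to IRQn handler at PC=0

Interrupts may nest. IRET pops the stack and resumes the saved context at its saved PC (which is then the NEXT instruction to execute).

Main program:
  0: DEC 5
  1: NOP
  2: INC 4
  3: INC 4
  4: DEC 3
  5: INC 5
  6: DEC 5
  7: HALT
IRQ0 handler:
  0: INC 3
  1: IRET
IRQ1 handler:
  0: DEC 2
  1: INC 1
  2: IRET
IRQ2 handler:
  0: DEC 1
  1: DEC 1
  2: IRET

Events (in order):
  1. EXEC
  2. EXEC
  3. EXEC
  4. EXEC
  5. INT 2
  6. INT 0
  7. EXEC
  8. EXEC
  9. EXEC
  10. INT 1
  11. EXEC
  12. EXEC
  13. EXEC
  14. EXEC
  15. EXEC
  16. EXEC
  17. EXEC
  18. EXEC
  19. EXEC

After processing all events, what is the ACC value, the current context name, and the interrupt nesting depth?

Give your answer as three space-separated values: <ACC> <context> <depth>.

Event 1 (EXEC): [MAIN] PC=0: DEC 5 -> ACC=-5
Event 2 (EXEC): [MAIN] PC=1: NOP
Event 3 (EXEC): [MAIN] PC=2: INC 4 -> ACC=-1
Event 4 (EXEC): [MAIN] PC=3: INC 4 -> ACC=3
Event 5 (INT 2): INT 2 arrives: push (MAIN, PC=4), enter IRQ2 at PC=0 (depth now 1)
Event 6 (INT 0): INT 0 arrives: push (IRQ2, PC=0), enter IRQ0 at PC=0 (depth now 2)
Event 7 (EXEC): [IRQ0] PC=0: INC 3 -> ACC=6
Event 8 (EXEC): [IRQ0] PC=1: IRET -> resume IRQ2 at PC=0 (depth now 1)
Event 9 (EXEC): [IRQ2] PC=0: DEC 1 -> ACC=5
Event 10 (INT 1): INT 1 arrives: push (IRQ2, PC=1), enter IRQ1 at PC=0 (depth now 2)
Event 11 (EXEC): [IRQ1] PC=0: DEC 2 -> ACC=3
Event 12 (EXEC): [IRQ1] PC=1: INC 1 -> ACC=4
Event 13 (EXEC): [IRQ1] PC=2: IRET -> resume IRQ2 at PC=1 (depth now 1)
Event 14 (EXEC): [IRQ2] PC=1: DEC 1 -> ACC=3
Event 15 (EXEC): [IRQ2] PC=2: IRET -> resume MAIN at PC=4 (depth now 0)
Event 16 (EXEC): [MAIN] PC=4: DEC 3 -> ACC=0
Event 17 (EXEC): [MAIN] PC=5: INC 5 -> ACC=5
Event 18 (EXEC): [MAIN] PC=6: DEC 5 -> ACC=0
Event 19 (EXEC): [MAIN] PC=7: HALT

Answer: 0 MAIN 0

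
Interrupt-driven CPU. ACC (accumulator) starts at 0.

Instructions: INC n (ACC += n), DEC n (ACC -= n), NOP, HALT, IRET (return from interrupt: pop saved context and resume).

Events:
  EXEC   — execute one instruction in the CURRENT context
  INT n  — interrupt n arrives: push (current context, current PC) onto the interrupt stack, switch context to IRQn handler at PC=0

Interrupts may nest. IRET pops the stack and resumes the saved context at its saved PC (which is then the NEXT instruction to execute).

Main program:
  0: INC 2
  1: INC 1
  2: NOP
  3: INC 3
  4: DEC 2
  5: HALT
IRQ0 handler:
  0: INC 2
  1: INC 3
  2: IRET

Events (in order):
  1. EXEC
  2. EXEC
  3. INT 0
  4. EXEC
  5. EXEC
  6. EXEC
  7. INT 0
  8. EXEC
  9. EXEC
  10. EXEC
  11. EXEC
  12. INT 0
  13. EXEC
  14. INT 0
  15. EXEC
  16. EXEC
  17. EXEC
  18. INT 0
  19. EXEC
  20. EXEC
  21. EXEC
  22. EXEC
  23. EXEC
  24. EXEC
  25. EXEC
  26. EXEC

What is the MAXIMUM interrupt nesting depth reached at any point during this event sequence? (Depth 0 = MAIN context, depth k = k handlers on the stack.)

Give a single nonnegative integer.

Event 1 (EXEC): [MAIN] PC=0: INC 2 -> ACC=2 [depth=0]
Event 2 (EXEC): [MAIN] PC=1: INC 1 -> ACC=3 [depth=0]
Event 3 (INT 0): INT 0 arrives: push (MAIN, PC=2), enter IRQ0 at PC=0 (depth now 1) [depth=1]
Event 4 (EXEC): [IRQ0] PC=0: INC 2 -> ACC=5 [depth=1]
Event 5 (EXEC): [IRQ0] PC=1: INC 3 -> ACC=8 [depth=1]
Event 6 (EXEC): [IRQ0] PC=2: IRET -> resume MAIN at PC=2 (depth now 0) [depth=0]
Event 7 (INT 0): INT 0 arrives: push (MAIN, PC=2), enter IRQ0 at PC=0 (depth now 1) [depth=1]
Event 8 (EXEC): [IRQ0] PC=0: INC 2 -> ACC=10 [depth=1]
Event 9 (EXEC): [IRQ0] PC=1: INC 3 -> ACC=13 [depth=1]
Event 10 (EXEC): [IRQ0] PC=2: IRET -> resume MAIN at PC=2 (depth now 0) [depth=0]
Event 11 (EXEC): [MAIN] PC=2: NOP [depth=0]
Event 12 (INT 0): INT 0 arrives: push (MAIN, PC=3), enter IRQ0 at PC=0 (depth now 1) [depth=1]
Event 13 (EXEC): [IRQ0] PC=0: INC 2 -> ACC=15 [depth=1]
Event 14 (INT 0): INT 0 arrives: push (IRQ0, PC=1), enter IRQ0 at PC=0 (depth now 2) [depth=2]
Event 15 (EXEC): [IRQ0] PC=0: INC 2 -> ACC=17 [depth=2]
Event 16 (EXEC): [IRQ0] PC=1: INC 3 -> ACC=20 [depth=2]
Event 17 (EXEC): [IRQ0] PC=2: IRET -> resume IRQ0 at PC=1 (depth now 1) [depth=1]
Event 18 (INT 0): INT 0 arrives: push (IRQ0, PC=1), enter IRQ0 at PC=0 (depth now 2) [depth=2]
Event 19 (EXEC): [IRQ0] PC=0: INC 2 -> ACC=22 [depth=2]
Event 20 (EXEC): [IRQ0] PC=1: INC 3 -> ACC=25 [depth=2]
Event 21 (EXEC): [IRQ0] PC=2: IRET -> resume IRQ0 at PC=1 (depth now 1) [depth=1]
Event 22 (EXEC): [IRQ0] PC=1: INC 3 -> ACC=28 [depth=1]
Event 23 (EXEC): [IRQ0] PC=2: IRET -> resume MAIN at PC=3 (depth now 0) [depth=0]
Event 24 (EXEC): [MAIN] PC=3: INC 3 -> ACC=31 [depth=0]
Event 25 (EXEC): [MAIN] PC=4: DEC 2 -> ACC=29 [depth=0]
Event 26 (EXEC): [MAIN] PC=5: HALT [depth=0]
Max depth observed: 2

Answer: 2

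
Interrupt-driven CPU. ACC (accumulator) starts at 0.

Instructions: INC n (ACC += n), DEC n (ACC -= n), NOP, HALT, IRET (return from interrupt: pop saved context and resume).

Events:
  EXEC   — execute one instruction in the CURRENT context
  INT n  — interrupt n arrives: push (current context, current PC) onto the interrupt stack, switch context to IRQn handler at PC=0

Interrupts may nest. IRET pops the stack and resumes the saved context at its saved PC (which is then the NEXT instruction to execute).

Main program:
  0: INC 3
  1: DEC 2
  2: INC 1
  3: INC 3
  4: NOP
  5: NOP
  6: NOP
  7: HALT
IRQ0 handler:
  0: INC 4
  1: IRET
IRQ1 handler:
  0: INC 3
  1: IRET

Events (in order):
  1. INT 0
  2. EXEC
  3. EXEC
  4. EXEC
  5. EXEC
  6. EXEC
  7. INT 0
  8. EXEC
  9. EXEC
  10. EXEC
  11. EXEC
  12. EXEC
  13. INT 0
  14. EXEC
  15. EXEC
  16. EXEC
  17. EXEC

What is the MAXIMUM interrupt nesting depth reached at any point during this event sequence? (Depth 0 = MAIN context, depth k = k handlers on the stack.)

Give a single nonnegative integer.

Event 1 (INT 0): INT 0 arrives: push (MAIN, PC=0), enter IRQ0 at PC=0 (depth now 1) [depth=1]
Event 2 (EXEC): [IRQ0] PC=0: INC 4 -> ACC=4 [depth=1]
Event 3 (EXEC): [IRQ0] PC=1: IRET -> resume MAIN at PC=0 (depth now 0) [depth=0]
Event 4 (EXEC): [MAIN] PC=0: INC 3 -> ACC=7 [depth=0]
Event 5 (EXEC): [MAIN] PC=1: DEC 2 -> ACC=5 [depth=0]
Event 6 (EXEC): [MAIN] PC=2: INC 1 -> ACC=6 [depth=0]
Event 7 (INT 0): INT 0 arrives: push (MAIN, PC=3), enter IRQ0 at PC=0 (depth now 1) [depth=1]
Event 8 (EXEC): [IRQ0] PC=0: INC 4 -> ACC=10 [depth=1]
Event 9 (EXEC): [IRQ0] PC=1: IRET -> resume MAIN at PC=3 (depth now 0) [depth=0]
Event 10 (EXEC): [MAIN] PC=3: INC 3 -> ACC=13 [depth=0]
Event 11 (EXEC): [MAIN] PC=4: NOP [depth=0]
Event 12 (EXEC): [MAIN] PC=5: NOP [depth=0]
Event 13 (INT 0): INT 0 arrives: push (MAIN, PC=6), enter IRQ0 at PC=0 (depth now 1) [depth=1]
Event 14 (EXEC): [IRQ0] PC=0: INC 4 -> ACC=17 [depth=1]
Event 15 (EXEC): [IRQ0] PC=1: IRET -> resume MAIN at PC=6 (depth now 0) [depth=0]
Event 16 (EXEC): [MAIN] PC=6: NOP [depth=0]
Event 17 (EXEC): [MAIN] PC=7: HALT [depth=0]
Max depth observed: 1

Answer: 1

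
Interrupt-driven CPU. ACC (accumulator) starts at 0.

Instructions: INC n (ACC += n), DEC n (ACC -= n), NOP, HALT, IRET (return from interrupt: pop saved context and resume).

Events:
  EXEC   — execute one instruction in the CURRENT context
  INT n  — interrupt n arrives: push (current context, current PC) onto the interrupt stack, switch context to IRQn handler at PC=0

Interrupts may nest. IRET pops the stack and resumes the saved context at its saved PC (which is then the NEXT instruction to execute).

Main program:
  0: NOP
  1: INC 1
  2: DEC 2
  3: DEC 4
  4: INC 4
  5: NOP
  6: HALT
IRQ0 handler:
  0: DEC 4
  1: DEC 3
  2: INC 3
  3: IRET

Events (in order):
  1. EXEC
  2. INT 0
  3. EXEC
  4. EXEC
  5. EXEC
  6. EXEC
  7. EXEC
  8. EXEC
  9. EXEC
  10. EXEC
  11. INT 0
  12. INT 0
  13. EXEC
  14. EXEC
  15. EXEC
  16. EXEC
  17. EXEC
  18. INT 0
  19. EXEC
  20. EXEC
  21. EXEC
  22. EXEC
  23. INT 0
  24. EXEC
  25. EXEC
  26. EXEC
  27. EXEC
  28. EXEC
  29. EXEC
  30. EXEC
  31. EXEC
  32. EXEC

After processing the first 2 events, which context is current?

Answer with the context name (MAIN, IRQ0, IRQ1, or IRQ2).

Event 1 (EXEC): [MAIN] PC=0: NOP
Event 2 (INT 0): INT 0 arrives: push (MAIN, PC=1), enter IRQ0 at PC=0 (depth now 1)

Answer: IRQ0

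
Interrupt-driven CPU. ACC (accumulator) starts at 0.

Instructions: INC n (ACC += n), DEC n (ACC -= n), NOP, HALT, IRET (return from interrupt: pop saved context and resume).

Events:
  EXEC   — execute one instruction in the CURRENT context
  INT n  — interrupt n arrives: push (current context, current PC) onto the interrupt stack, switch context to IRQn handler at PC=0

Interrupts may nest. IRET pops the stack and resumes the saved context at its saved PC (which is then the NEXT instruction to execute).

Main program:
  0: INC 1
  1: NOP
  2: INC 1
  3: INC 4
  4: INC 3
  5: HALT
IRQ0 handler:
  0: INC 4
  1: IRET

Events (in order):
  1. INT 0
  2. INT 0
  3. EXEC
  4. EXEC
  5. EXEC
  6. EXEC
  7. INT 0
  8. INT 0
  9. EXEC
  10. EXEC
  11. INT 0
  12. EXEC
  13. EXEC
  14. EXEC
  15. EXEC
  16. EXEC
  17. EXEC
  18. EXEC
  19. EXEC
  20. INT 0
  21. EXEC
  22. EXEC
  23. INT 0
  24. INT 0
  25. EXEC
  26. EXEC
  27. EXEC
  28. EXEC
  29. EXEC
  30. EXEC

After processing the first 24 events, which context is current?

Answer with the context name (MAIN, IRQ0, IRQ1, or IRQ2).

Event 1 (INT 0): INT 0 arrives: push (MAIN, PC=0), enter IRQ0 at PC=0 (depth now 1)
Event 2 (INT 0): INT 0 arrives: push (IRQ0, PC=0), enter IRQ0 at PC=0 (depth now 2)
Event 3 (EXEC): [IRQ0] PC=0: INC 4 -> ACC=4
Event 4 (EXEC): [IRQ0] PC=1: IRET -> resume IRQ0 at PC=0 (depth now 1)
Event 5 (EXEC): [IRQ0] PC=0: INC 4 -> ACC=8
Event 6 (EXEC): [IRQ0] PC=1: IRET -> resume MAIN at PC=0 (depth now 0)
Event 7 (INT 0): INT 0 arrives: push (MAIN, PC=0), enter IRQ0 at PC=0 (depth now 1)
Event 8 (INT 0): INT 0 arrives: push (IRQ0, PC=0), enter IRQ0 at PC=0 (depth now 2)
Event 9 (EXEC): [IRQ0] PC=0: INC 4 -> ACC=12
Event 10 (EXEC): [IRQ0] PC=1: IRET -> resume IRQ0 at PC=0 (depth now 1)
Event 11 (INT 0): INT 0 arrives: push (IRQ0, PC=0), enter IRQ0 at PC=0 (depth now 2)
Event 12 (EXEC): [IRQ0] PC=0: INC 4 -> ACC=16
Event 13 (EXEC): [IRQ0] PC=1: IRET -> resume IRQ0 at PC=0 (depth now 1)
Event 14 (EXEC): [IRQ0] PC=0: INC 4 -> ACC=20
Event 15 (EXEC): [IRQ0] PC=1: IRET -> resume MAIN at PC=0 (depth now 0)
Event 16 (EXEC): [MAIN] PC=0: INC 1 -> ACC=21
Event 17 (EXEC): [MAIN] PC=1: NOP
Event 18 (EXEC): [MAIN] PC=2: INC 1 -> ACC=22
Event 19 (EXEC): [MAIN] PC=3: INC 4 -> ACC=26
Event 20 (INT 0): INT 0 arrives: push (MAIN, PC=4), enter IRQ0 at PC=0 (depth now 1)
Event 21 (EXEC): [IRQ0] PC=0: INC 4 -> ACC=30
Event 22 (EXEC): [IRQ0] PC=1: IRET -> resume MAIN at PC=4 (depth now 0)
Event 23 (INT 0): INT 0 arrives: push (MAIN, PC=4), enter IRQ0 at PC=0 (depth now 1)
Event 24 (INT 0): INT 0 arrives: push (IRQ0, PC=0), enter IRQ0 at PC=0 (depth now 2)

Answer: IRQ0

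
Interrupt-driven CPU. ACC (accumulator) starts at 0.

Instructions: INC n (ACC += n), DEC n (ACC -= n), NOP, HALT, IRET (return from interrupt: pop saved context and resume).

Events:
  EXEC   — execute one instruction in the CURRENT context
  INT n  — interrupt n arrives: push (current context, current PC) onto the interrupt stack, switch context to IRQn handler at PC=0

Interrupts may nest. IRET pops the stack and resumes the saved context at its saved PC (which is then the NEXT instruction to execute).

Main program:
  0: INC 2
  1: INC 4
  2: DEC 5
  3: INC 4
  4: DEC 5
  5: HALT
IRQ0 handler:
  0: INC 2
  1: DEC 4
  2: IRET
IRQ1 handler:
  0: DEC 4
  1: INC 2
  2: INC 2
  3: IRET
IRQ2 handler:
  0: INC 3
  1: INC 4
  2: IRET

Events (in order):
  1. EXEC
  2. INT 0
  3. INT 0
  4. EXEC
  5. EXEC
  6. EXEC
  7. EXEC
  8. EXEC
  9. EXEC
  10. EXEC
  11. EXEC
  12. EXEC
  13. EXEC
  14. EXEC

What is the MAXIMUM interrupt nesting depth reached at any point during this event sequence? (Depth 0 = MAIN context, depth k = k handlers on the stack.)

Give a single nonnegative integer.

Answer: 2

Derivation:
Event 1 (EXEC): [MAIN] PC=0: INC 2 -> ACC=2 [depth=0]
Event 2 (INT 0): INT 0 arrives: push (MAIN, PC=1), enter IRQ0 at PC=0 (depth now 1) [depth=1]
Event 3 (INT 0): INT 0 arrives: push (IRQ0, PC=0), enter IRQ0 at PC=0 (depth now 2) [depth=2]
Event 4 (EXEC): [IRQ0] PC=0: INC 2 -> ACC=4 [depth=2]
Event 5 (EXEC): [IRQ0] PC=1: DEC 4 -> ACC=0 [depth=2]
Event 6 (EXEC): [IRQ0] PC=2: IRET -> resume IRQ0 at PC=0 (depth now 1) [depth=1]
Event 7 (EXEC): [IRQ0] PC=0: INC 2 -> ACC=2 [depth=1]
Event 8 (EXEC): [IRQ0] PC=1: DEC 4 -> ACC=-2 [depth=1]
Event 9 (EXEC): [IRQ0] PC=2: IRET -> resume MAIN at PC=1 (depth now 0) [depth=0]
Event 10 (EXEC): [MAIN] PC=1: INC 4 -> ACC=2 [depth=0]
Event 11 (EXEC): [MAIN] PC=2: DEC 5 -> ACC=-3 [depth=0]
Event 12 (EXEC): [MAIN] PC=3: INC 4 -> ACC=1 [depth=0]
Event 13 (EXEC): [MAIN] PC=4: DEC 5 -> ACC=-4 [depth=0]
Event 14 (EXEC): [MAIN] PC=5: HALT [depth=0]
Max depth observed: 2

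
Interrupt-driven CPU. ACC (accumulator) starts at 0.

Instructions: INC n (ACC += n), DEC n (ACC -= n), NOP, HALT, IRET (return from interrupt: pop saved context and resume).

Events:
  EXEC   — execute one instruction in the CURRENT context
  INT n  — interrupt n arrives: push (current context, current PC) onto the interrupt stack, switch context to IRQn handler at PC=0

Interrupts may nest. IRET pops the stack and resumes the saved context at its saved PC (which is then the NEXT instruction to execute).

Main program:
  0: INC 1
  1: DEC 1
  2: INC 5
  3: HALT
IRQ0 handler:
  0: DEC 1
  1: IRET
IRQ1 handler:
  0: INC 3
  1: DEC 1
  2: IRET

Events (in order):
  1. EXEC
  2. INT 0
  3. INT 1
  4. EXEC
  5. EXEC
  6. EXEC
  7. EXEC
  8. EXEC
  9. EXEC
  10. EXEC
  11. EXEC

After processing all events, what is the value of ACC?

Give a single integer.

Answer: 6

Derivation:
Event 1 (EXEC): [MAIN] PC=0: INC 1 -> ACC=1
Event 2 (INT 0): INT 0 arrives: push (MAIN, PC=1), enter IRQ0 at PC=0 (depth now 1)
Event 3 (INT 1): INT 1 arrives: push (IRQ0, PC=0), enter IRQ1 at PC=0 (depth now 2)
Event 4 (EXEC): [IRQ1] PC=0: INC 3 -> ACC=4
Event 5 (EXEC): [IRQ1] PC=1: DEC 1 -> ACC=3
Event 6 (EXEC): [IRQ1] PC=2: IRET -> resume IRQ0 at PC=0 (depth now 1)
Event 7 (EXEC): [IRQ0] PC=0: DEC 1 -> ACC=2
Event 8 (EXEC): [IRQ0] PC=1: IRET -> resume MAIN at PC=1 (depth now 0)
Event 9 (EXEC): [MAIN] PC=1: DEC 1 -> ACC=1
Event 10 (EXEC): [MAIN] PC=2: INC 5 -> ACC=6
Event 11 (EXEC): [MAIN] PC=3: HALT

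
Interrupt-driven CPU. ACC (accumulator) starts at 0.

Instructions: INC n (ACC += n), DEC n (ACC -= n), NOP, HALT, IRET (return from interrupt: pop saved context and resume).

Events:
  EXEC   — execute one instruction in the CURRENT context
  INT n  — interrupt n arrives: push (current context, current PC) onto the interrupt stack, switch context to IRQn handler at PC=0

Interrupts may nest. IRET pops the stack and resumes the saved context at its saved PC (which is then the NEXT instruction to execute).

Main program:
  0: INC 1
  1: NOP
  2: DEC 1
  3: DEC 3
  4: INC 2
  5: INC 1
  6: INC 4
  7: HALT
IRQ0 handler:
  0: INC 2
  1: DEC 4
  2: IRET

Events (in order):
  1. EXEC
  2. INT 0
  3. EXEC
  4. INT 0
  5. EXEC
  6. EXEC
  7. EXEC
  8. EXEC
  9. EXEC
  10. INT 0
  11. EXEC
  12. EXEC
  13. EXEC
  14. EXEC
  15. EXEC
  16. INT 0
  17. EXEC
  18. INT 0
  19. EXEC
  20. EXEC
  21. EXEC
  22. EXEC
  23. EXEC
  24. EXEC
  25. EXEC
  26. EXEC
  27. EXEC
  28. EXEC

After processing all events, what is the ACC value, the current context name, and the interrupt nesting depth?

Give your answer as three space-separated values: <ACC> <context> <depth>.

Answer: -6 MAIN 0

Derivation:
Event 1 (EXEC): [MAIN] PC=0: INC 1 -> ACC=1
Event 2 (INT 0): INT 0 arrives: push (MAIN, PC=1), enter IRQ0 at PC=0 (depth now 1)
Event 3 (EXEC): [IRQ0] PC=0: INC 2 -> ACC=3
Event 4 (INT 0): INT 0 arrives: push (IRQ0, PC=1), enter IRQ0 at PC=0 (depth now 2)
Event 5 (EXEC): [IRQ0] PC=0: INC 2 -> ACC=5
Event 6 (EXEC): [IRQ0] PC=1: DEC 4 -> ACC=1
Event 7 (EXEC): [IRQ0] PC=2: IRET -> resume IRQ0 at PC=1 (depth now 1)
Event 8 (EXEC): [IRQ0] PC=1: DEC 4 -> ACC=-3
Event 9 (EXEC): [IRQ0] PC=2: IRET -> resume MAIN at PC=1 (depth now 0)
Event 10 (INT 0): INT 0 arrives: push (MAIN, PC=1), enter IRQ0 at PC=0 (depth now 1)
Event 11 (EXEC): [IRQ0] PC=0: INC 2 -> ACC=-1
Event 12 (EXEC): [IRQ0] PC=1: DEC 4 -> ACC=-5
Event 13 (EXEC): [IRQ0] PC=2: IRET -> resume MAIN at PC=1 (depth now 0)
Event 14 (EXEC): [MAIN] PC=1: NOP
Event 15 (EXEC): [MAIN] PC=2: DEC 1 -> ACC=-6
Event 16 (INT 0): INT 0 arrives: push (MAIN, PC=3), enter IRQ0 at PC=0 (depth now 1)
Event 17 (EXEC): [IRQ0] PC=0: INC 2 -> ACC=-4
Event 18 (INT 0): INT 0 arrives: push (IRQ0, PC=1), enter IRQ0 at PC=0 (depth now 2)
Event 19 (EXEC): [IRQ0] PC=0: INC 2 -> ACC=-2
Event 20 (EXEC): [IRQ0] PC=1: DEC 4 -> ACC=-6
Event 21 (EXEC): [IRQ0] PC=2: IRET -> resume IRQ0 at PC=1 (depth now 1)
Event 22 (EXEC): [IRQ0] PC=1: DEC 4 -> ACC=-10
Event 23 (EXEC): [IRQ0] PC=2: IRET -> resume MAIN at PC=3 (depth now 0)
Event 24 (EXEC): [MAIN] PC=3: DEC 3 -> ACC=-13
Event 25 (EXEC): [MAIN] PC=4: INC 2 -> ACC=-11
Event 26 (EXEC): [MAIN] PC=5: INC 1 -> ACC=-10
Event 27 (EXEC): [MAIN] PC=6: INC 4 -> ACC=-6
Event 28 (EXEC): [MAIN] PC=7: HALT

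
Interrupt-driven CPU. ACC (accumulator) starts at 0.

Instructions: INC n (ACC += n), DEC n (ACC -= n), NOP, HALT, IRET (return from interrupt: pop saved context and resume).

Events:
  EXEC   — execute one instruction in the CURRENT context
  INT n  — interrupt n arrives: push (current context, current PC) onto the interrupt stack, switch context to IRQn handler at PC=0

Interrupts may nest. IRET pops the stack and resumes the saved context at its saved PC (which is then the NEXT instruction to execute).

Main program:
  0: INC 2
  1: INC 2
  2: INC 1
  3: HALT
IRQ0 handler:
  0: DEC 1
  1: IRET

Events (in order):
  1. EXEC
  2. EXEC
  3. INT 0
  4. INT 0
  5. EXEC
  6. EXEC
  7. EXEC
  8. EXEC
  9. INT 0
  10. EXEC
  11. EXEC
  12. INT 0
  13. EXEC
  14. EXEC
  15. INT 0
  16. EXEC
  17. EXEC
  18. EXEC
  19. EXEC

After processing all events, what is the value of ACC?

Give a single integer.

Event 1 (EXEC): [MAIN] PC=0: INC 2 -> ACC=2
Event 2 (EXEC): [MAIN] PC=1: INC 2 -> ACC=4
Event 3 (INT 0): INT 0 arrives: push (MAIN, PC=2), enter IRQ0 at PC=0 (depth now 1)
Event 4 (INT 0): INT 0 arrives: push (IRQ0, PC=0), enter IRQ0 at PC=0 (depth now 2)
Event 5 (EXEC): [IRQ0] PC=0: DEC 1 -> ACC=3
Event 6 (EXEC): [IRQ0] PC=1: IRET -> resume IRQ0 at PC=0 (depth now 1)
Event 7 (EXEC): [IRQ0] PC=0: DEC 1 -> ACC=2
Event 8 (EXEC): [IRQ0] PC=1: IRET -> resume MAIN at PC=2 (depth now 0)
Event 9 (INT 0): INT 0 arrives: push (MAIN, PC=2), enter IRQ0 at PC=0 (depth now 1)
Event 10 (EXEC): [IRQ0] PC=0: DEC 1 -> ACC=1
Event 11 (EXEC): [IRQ0] PC=1: IRET -> resume MAIN at PC=2 (depth now 0)
Event 12 (INT 0): INT 0 arrives: push (MAIN, PC=2), enter IRQ0 at PC=0 (depth now 1)
Event 13 (EXEC): [IRQ0] PC=0: DEC 1 -> ACC=0
Event 14 (EXEC): [IRQ0] PC=1: IRET -> resume MAIN at PC=2 (depth now 0)
Event 15 (INT 0): INT 0 arrives: push (MAIN, PC=2), enter IRQ0 at PC=0 (depth now 1)
Event 16 (EXEC): [IRQ0] PC=0: DEC 1 -> ACC=-1
Event 17 (EXEC): [IRQ0] PC=1: IRET -> resume MAIN at PC=2 (depth now 0)
Event 18 (EXEC): [MAIN] PC=2: INC 1 -> ACC=0
Event 19 (EXEC): [MAIN] PC=3: HALT

Answer: 0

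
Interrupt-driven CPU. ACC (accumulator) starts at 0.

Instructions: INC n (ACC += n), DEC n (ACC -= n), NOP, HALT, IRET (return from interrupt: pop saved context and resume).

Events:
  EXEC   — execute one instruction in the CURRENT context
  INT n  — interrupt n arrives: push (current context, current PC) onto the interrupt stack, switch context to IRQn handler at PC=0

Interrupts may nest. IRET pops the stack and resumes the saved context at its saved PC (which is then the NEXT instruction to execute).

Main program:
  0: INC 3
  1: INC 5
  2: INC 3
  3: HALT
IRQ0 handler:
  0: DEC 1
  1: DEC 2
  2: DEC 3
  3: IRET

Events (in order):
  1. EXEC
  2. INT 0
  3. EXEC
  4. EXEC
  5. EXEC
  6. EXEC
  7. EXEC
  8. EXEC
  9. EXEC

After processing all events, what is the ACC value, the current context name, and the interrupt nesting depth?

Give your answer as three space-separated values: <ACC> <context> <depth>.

Answer: 5 MAIN 0

Derivation:
Event 1 (EXEC): [MAIN] PC=0: INC 3 -> ACC=3
Event 2 (INT 0): INT 0 arrives: push (MAIN, PC=1), enter IRQ0 at PC=0 (depth now 1)
Event 3 (EXEC): [IRQ0] PC=0: DEC 1 -> ACC=2
Event 4 (EXEC): [IRQ0] PC=1: DEC 2 -> ACC=0
Event 5 (EXEC): [IRQ0] PC=2: DEC 3 -> ACC=-3
Event 6 (EXEC): [IRQ0] PC=3: IRET -> resume MAIN at PC=1 (depth now 0)
Event 7 (EXEC): [MAIN] PC=1: INC 5 -> ACC=2
Event 8 (EXEC): [MAIN] PC=2: INC 3 -> ACC=5
Event 9 (EXEC): [MAIN] PC=3: HALT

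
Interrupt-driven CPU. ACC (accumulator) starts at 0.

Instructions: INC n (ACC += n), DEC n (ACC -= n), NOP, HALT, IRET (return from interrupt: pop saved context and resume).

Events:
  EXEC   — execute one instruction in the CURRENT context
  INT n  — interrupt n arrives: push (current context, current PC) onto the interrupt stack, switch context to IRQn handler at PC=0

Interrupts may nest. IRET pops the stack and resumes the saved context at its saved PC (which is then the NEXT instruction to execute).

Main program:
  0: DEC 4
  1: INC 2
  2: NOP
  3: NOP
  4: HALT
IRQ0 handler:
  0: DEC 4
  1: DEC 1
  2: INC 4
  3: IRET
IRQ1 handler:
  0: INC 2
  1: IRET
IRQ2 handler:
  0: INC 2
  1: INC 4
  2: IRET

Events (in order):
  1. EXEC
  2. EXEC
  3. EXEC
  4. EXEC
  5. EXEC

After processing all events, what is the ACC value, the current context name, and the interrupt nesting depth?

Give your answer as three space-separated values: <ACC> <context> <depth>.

Answer: -2 MAIN 0

Derivation:
Event 1 (EXEC): [MAIN] PC=0: DEC 4 -> ACC=-4
Event 2 (EXEC): [MAIN] PC=1: INC 2 -> ACC=-2
Event 3 (EXEC): [MAIN] PC=2: NOP
Event 4 (EXEC): [MAIN] PC=3: NOP
Event 5 (EXEC): [MAIN] PC=4: HALT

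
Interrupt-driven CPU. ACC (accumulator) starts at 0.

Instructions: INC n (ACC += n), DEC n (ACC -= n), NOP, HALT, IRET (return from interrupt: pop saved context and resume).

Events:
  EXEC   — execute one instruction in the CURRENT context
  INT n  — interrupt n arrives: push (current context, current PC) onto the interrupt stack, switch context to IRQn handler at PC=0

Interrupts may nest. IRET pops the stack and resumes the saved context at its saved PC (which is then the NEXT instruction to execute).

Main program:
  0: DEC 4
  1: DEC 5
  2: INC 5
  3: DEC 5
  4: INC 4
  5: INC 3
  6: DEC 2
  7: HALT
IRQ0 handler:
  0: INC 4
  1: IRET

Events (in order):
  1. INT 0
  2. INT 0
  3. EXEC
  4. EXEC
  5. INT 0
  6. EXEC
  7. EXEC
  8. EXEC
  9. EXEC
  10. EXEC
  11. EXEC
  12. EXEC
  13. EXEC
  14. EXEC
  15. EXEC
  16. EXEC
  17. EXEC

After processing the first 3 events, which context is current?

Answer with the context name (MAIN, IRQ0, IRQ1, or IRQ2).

Answer: IRQ0

Derivation:
Event 1 (INT 0): INT 0 arrives: push (MAIN, PC=0), enter IRQ0 at PC=0 (depth now 1)
Event 2 (INT 0): INT 0 arrives: push (IRQ0, PC=0), enter IRQ0 at PC=0 (depth now 2)
Event 3 (EXEC): [IRQ0] PC=0: INC 4 -> ACC=4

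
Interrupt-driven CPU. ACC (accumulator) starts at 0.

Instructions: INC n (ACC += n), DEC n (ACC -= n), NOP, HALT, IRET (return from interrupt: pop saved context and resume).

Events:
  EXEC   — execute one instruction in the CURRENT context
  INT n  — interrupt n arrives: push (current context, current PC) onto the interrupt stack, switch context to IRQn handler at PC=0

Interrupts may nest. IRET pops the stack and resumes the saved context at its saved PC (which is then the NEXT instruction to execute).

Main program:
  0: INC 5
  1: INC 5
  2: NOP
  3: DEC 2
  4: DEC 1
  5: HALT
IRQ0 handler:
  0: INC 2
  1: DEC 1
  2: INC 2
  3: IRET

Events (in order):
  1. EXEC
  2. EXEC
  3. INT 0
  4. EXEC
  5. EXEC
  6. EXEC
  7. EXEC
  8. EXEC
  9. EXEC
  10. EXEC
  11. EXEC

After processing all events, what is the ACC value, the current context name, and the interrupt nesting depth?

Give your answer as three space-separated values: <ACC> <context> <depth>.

Event 1 (EXEC): [MAIN] PC=0: INC 5 -> ACC=5
Event 2 (EXEC): [MAIN] PC=1: INC 5 -> ACC=10
Event 3 (INT 0): INT 0 arrives: push (MAIN, PC=2), enter IRQ0 at PC=0 (depth now 1)
Event 4 (EXEC): [IRQ0] PC=0: INC 2 -> ACC=12
Event 5 (EXEC): [IRQ0] PC=1: DEC 1 -> ACC=11
Event 6 (EXEC): [IRQ0] PC=2: INC 2 -> ACC=13
Event 7 (EXEC): [IRQ0] PC=3: IRET -> resume MAIN at PC=2 (depth now 0)
Event 8 (EXEC): [MAIN] PC=2: NOP
Event 9 (EXEC): [MAIN] PC=3: DEC 2 -> ACC=11
Event 10 (EXEC): [MAIN] PC=4: DEC 1 -> ACC=10
Event 11 (EXEC): [MAIN] PC=5: HALT

Answer: 10 MAIN 0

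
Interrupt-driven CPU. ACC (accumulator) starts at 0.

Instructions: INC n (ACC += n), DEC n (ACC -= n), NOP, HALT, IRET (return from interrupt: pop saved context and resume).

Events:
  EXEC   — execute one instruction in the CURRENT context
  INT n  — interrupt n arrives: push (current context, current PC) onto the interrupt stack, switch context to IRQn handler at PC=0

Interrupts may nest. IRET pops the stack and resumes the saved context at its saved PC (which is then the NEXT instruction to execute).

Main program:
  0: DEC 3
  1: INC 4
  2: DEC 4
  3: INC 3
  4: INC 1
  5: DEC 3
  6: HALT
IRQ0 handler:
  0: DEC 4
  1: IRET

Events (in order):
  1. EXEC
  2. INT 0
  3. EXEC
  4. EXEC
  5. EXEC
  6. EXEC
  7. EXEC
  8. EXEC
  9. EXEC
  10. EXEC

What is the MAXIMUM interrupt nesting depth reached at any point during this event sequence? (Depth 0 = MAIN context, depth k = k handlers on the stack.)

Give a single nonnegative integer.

Event 1 (EXEC): [MAIN] PC=0: DEC 3 -> ACC=-3 [depth=0]
Event 2 (INT 0): INT 0 arrives: push (MAIN, PC=1), enter IRQ0 at PC=0 (depth now 1) [depth=1]
Event 3 (EXEC): [IRQ0] PC=0: DEC 4 -> ACC=-7 [depth=1]
Event 4 (EXEC): [IRQ0] PC=1: IRET -> resume MAIN at PC=1 (depth now 0) [depth=0]
Event 5 (EXEC): [MAIN] PC=1: INC 4 -> ACC=-3 [depth=0]
Event 6 (EXEC): [MAIN] PC=2: DEC 4 -> ACC=-7 [depth=0]
Event 7 (EXEC): [MAIN] PC=3: INC 3 -> ACC=-4 [depth=0]
Event 8 (EXEC): [MAIN] PC=4: INC 1 -> ACC=-3 [depth=0]
Event 9 (EXEC): [MAIN] PC=5: DEC 3 -> ACC=-6 [depth=0]
Event 10 (EXEC): [MAIN] PC=6: HALT [depth=0]
Max depth observed: 1

Answer: 1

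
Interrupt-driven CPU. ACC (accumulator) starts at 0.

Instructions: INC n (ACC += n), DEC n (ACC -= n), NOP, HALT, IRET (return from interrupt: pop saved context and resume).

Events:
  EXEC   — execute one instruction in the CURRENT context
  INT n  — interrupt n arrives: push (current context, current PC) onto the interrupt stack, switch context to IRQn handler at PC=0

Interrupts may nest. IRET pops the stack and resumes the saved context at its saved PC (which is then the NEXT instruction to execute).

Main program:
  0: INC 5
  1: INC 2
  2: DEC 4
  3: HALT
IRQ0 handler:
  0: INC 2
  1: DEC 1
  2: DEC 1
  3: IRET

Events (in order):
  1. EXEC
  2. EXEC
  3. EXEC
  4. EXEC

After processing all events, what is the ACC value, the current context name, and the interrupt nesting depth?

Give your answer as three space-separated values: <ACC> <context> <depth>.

Answer: 3 MAIN 0

Derivation:
Event 1 (EXEC): [MAIN] PC=0: INC 5 -> ACC=5
Event 2 (EXEC): [MAIN] PC=1: INC 2 -> ACC=7
Event 3 (EXEC): [MAIN] PC=2: DEC 4 -> ACC=3
Event 4 (EXEC): [MAIN] PC=3: HALT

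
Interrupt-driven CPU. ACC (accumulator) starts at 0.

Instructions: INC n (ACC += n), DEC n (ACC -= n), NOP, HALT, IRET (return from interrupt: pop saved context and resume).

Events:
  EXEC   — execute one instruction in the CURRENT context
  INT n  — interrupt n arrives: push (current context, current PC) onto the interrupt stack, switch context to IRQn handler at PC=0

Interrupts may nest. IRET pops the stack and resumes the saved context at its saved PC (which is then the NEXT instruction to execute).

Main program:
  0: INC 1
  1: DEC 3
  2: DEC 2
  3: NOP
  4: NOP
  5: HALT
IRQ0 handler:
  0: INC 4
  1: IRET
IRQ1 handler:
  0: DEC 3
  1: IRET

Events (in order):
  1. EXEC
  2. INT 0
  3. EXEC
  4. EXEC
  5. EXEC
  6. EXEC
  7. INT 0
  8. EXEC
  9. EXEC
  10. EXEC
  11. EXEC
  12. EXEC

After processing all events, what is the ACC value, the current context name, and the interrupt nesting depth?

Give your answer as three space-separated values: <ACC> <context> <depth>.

Answer: 4 MAIN 0

Derivation:
Event 1 (EXEC): [MAIN] PC=0: INC 1 -> ACC=1
Event 2 (INT 0): INT 0 arrives: push (MAIN, PC=1), enter IRQ0 at PC=0 (depth now 1)
Event 3 (EXEC): [IRQ0] PC=0: INC 4 -> ACC=5
Event 4 (EXEC): [IRQ0] PC=1: IRET -> resume MAIN at PC=1 (depth now 0)
Event 5 (EXEC): [MAIN] PC=1: DEC 3 -> ACC=2
Event 6 (EXEC): [MAIN] PC=2: DEC 2 -> ACC=0
Event 7 (INT 0): INT 0 arrives: push (MAIN, PC=3), enter IRQ0 at PC=0 (depth now 1)
Event 8 (EXEC): [IRQ0] PC=0: INC 4 -> ACC=4
Event 9 (EXEC): [IRQ0] PC=1: IRET -> resume MAIN at PC=3 (depth now 0)
Event 10 (EXEC): [MAIN] PC=3: NOP
Event 11 (EXEC): [MAIN] PC=4: NOP
Event 12 (EXEC): [MAIN] PC=5: HALT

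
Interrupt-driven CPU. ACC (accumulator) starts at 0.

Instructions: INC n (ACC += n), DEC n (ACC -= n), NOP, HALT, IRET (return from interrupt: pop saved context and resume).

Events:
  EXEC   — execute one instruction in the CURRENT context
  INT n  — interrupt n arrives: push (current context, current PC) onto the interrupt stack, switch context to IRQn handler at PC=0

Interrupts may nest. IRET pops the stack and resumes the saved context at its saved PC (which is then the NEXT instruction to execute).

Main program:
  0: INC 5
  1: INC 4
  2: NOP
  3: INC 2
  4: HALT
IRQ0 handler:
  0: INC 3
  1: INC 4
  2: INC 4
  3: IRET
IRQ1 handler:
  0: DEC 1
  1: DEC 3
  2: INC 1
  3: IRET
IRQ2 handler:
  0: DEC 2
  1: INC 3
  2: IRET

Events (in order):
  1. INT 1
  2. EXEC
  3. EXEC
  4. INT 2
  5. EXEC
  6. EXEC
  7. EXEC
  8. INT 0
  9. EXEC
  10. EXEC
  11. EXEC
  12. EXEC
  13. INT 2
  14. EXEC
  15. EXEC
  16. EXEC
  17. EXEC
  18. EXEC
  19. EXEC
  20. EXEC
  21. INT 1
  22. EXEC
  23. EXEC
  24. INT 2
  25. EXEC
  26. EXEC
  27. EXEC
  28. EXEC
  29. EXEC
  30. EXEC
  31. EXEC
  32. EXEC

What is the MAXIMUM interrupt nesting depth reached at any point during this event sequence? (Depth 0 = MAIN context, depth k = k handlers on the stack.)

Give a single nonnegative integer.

Event 1 (INT 1): INT 1 arrives: push (MAIN, PC=0), enter IRQ1 at PC=0 (depth now 1) [depth=1]
Event 2 (EXEC): [IRQ1] PC=0: DEC 1 -> ACC=-1 [depth=1]
Event 3 (EXEC): [IRQ1] PC=1: DEC 3 -> ACC=-4 [depth=1]
Event 4 (INT 2): INT 2 arrives: push (IRQ1, PC=2), enter IRQ2 at PC=0 (depth now 2) [depth=2]
Event 5 (EXEC): [IRQ2] PC=0: DEC 2 -> ACC=-6 [depth=2]
Event 6 (EXEC): [IRQ2] PC=1: INC 3 -> ACC=-3 [depth=2]
Event 7 (EXEC): [IRQ2] PC=2: IRET -> resume IRQ1 at PC=2 (depth now 1) [depth=1]
Event 8 (INT 0): INT 0 arrives: push (IRQ1, PC=2), enter IRQ0 at PC=0 (depth now 2) [depth=2]
Event 9 (EXEC): [IRQ0] PC=0: INC 3 -> ACC=0 [depth=2]
Event 10 (EXEC): [IRQ0] PC=1: INC 4 -> ACC=4 [depth=2]
Event 11 (EXEC): [IRQ0] PC=2: INC 4 -> ACC=8 [depth=2]
Event 12 (EXEC): [IRQ0] PC=3: IRET -> resume IRQ1 at PC=2 (depth now 1) [depth=1]
Event 13 (INT 2): INT 2 arrives: push (IRQ1, PC=2), enter IRQ2 at PC=0 (depth now 2) [depth=2]
Event 14 (EXEC): [IRQ2] PC=0: DEC 2 -> ACC=6 [depth=2]
Event 15 (EXEC): [IRQ2] PC=1: INC 3 -> ACC=9 [depth=2]
Event 16 (EXEC): [IRQ2] PC=2: IRET -> resume IRQ1 at PC=2 (depth now 1) [depth=1]
Event 17 (EXEC): [IRQ1] PC=2: INC 1 -> ACC=10 [depth=1]
Event 18 (EXEC): [IRQ1] PC=3: IRET -> resume MAIN at PC=0 (depth now 0) [depth=0]
Event 19 (EXEC): [MAIN] PC=0: INC 5 -> ACC=15 [depth=0]
Event 20 (EXEC): [MAIN] PC=1: INC 4 -> ACC=19 [depth=0]
Event 21 (INT 1): INT 1 arrives: push (MAIN, PC=2), enter IRQ1 at PC=0 (depth now 1) [depth=1]
Event 22 (EXEC): [IRQ1] PC=0: DEC 1 -> ACC=18 [depth=1]
Event 23 (EXEC): [IRQ1] PC=1: DEC 3 -> ACC=15 [depth=1]
Event 24 (INT 2): INT 2 arrives: push (IRQ1, PC=2), enter IRQ2 at PC=0 (depth now 2) [depth=2]
Event 25 (EXEC): [IRQ2] PC=0: DEC 2 -> ACC=13 [depth=2]
Event 26 (EXEC): [IRQ2] PC=1: INC 3 -> ACC=16 [depth=2]
Event 27 (EXEC): [IRQ2] PC=2: IRET -> resume IRQ1 at PC=2 (depth now 1) [depth=1]
Event 28 (EXEC): [IRQ1] PC=2: INC 1 -> ACC=17 [depth=1]
Event 29 (EXEC): [IRQ1] PC=3: IRET -> resume MAIN at PC=2 (depth now 0) [depth=0]
Event 30 (EXEC): [MAIN] PC=2: NOP [depth=0]
Event 31 (EXEC): [MAIN] PC=3: INC 2 -> ACC=19 [depth=0]
Event 32 (EXEC): [MAIN] PC=4: HALT [depth=0]
Max depth observed: 2

Answer: 2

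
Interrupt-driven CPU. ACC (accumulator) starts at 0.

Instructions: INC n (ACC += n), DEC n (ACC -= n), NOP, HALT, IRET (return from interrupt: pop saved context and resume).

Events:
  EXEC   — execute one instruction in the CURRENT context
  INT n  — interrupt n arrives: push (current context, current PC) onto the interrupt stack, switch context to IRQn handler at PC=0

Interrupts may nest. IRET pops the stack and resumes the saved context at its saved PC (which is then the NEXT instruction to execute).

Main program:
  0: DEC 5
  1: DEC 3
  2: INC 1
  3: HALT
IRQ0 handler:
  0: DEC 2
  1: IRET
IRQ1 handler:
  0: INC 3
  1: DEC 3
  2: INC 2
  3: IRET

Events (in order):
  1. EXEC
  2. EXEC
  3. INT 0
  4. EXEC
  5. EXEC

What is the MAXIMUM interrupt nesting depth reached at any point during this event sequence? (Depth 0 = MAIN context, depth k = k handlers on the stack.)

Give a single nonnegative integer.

Answer: 1

Derivation:
Event 1 (EXEC): [MAIN] PC=0: DEC 5 -> ACC=-5 [depth=0]
Event 2 (EXEC): [MAIN] PC=1: DEC 3 -> ACC=-8 [depth=0]
Event 3 (INT 0): INT 0 arrives: push (MAIN, PC=2), enter IRQ0 at PC=0 (depth now 1) [depth=1]
Event 4 (EXEC): [IRQ0] PC=0: DEC 2 -> ACC=-10 [depth=1]
Event 5 (EXEC): [IRQ0] PC=1: IRET -> resume MAIN at PC=2 (depth now 0) [depth=0]
Max depth observed: 1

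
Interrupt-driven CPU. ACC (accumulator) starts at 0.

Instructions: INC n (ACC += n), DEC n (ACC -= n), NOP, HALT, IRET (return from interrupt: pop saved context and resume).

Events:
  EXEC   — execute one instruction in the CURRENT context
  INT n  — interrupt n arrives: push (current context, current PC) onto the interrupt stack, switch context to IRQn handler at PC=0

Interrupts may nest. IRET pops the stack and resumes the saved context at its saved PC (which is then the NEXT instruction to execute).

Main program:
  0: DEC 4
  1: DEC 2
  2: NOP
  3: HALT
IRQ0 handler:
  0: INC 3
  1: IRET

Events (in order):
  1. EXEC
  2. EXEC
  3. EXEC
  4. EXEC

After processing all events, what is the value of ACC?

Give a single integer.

Event 1 (EXEC): [MAIN] PC=0: DEC 4 -> ACC=-4
Event 2 (EXEC): [MAIN] PC=1: DEC 2 -> ACC=-6
Event 3 (EXEC): [MAIN] PC=2: NOP
Event 4 (EXEC): [MAIN] PC=3: HALT

Answer: -6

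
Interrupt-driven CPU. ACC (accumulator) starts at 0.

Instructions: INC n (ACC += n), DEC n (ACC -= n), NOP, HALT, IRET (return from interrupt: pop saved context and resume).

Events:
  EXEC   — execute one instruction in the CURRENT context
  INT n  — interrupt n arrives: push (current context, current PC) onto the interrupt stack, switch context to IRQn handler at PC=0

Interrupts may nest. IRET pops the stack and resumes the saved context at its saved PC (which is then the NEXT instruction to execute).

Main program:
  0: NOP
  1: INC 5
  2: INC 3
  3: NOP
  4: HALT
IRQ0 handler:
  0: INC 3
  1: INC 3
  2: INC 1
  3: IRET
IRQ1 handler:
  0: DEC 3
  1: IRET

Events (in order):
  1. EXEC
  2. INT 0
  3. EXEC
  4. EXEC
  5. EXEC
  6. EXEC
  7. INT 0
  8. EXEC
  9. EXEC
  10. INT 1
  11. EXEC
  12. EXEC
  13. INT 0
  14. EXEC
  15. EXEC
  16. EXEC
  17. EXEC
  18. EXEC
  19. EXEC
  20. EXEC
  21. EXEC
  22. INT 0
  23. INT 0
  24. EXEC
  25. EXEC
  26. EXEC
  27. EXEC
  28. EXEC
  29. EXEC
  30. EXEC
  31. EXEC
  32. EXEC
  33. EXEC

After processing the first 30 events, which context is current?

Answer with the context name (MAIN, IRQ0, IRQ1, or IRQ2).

Answer: IRQ0

Derivation:
Event 1 (EXEC): [MAIN] PC=0: NOP
Event 2 (INT 0): INT 0 arrives: push (MAIN, PC=1), enter IRQ0 at PC=0 (depth now 1)
Event 3 (EXEC): [IRQ0] PC=0: INC 3 -> ACC=3
Event 4 (EXEC): [IRQ0] PC=1: INC 3 -> ACC=6
Event 5 (EXEC): [IRQ0] PC=2: INC 1 -> ACC=7
Event 6 (EXEC): [IRQ0] PC=3: IRET -> resume MAIN at PC=1 (depth now 0)
Event 7 (INT 0): INT 0 arrives: push (MAIN, PC=1), enter IRQ0 at PC=0 (depth now 1)
Event 8 (EXEC): [IRQ0] PC=0: INC 3 -> ACC=10
Event 9 (EXEC): [IRQ0] PC=1: INC 3 -> ACC=13
Event 10 (INT 1): INT 1 arrives: push (IRQ0, PC=2), enter IRQ1 at PC=0 (depth now 2)
Event 11 (EXEC): [IRQ1] PC=0: DEC 3 -> ACC=10
Event 12 (EXEC): [IRQ1] PC=1: IRET -> resume IRQ0 at PC=2 (depth now 1)
Event 13 (INT 0): INT 0 arrives: push (IRQ0, PC=2), enter IRQ0 at PC=0 (depth now 2)
Event 14 (EXEC): [IRQ0] PC=0: INC 3 -> ACC=13
Event 15 (EXEC): [IRQ0] PC=1: INC 3 -> ACC=16
Event 16 (EXEC): [IRQ0] PC=2: INC 1 -> ACC=17
Event 17 (EXEC): [IRQ0] PC=3: IRET -> resume IRQ0 at PC=2 (depth now 1)
Event 18 (EXEC): [IRQ0] PC=2: INC 1 -> ACC=18
Event 19 (EXEC): [IRQ0] PC=3: IRET -> resume MAIN at PC=1 (depth now 0)
Event 20 (EXEC): [MAIN] PC=1: INC 5 -> ACC=23
Event 21 (EXEC): [MAIN] PC=2: INC 3 -> ACC=26
Event 22 (INT 0): INT 0 arrives: push (MAIN, PC=3), enter IRQ0 at PC=0 (depth now 1)
Event 23 (INT 0): INT 0 arrives: push (IRQ0, PC=0), enter IRQ0 at PC=0 (depth now 2)
Event 24 (EXEC): [IRQ0] PC=0: INC 3 -> ACC=29
Event 25 (EXEC): [IRQ0] PC=1: INC 3 -> ACC=32
Event 26 (EXEC): [IRQ0] PC=2: INC 1 -> ACC=33
Event 27 (EXEC): [IRQ0] PC=3: IRET -> resume IRQ0 at PC=0 (depth now 1)
Event 28 (EXEC): [IRQ0] PC=0: INC 3 -> ACC=36
Event 29 (EXEC): [IRQ0] PC=1: INC 3 -> ACC=39
Event 30 (EXEC): [IRQ0] PC=2: INC 1 -> ACC=40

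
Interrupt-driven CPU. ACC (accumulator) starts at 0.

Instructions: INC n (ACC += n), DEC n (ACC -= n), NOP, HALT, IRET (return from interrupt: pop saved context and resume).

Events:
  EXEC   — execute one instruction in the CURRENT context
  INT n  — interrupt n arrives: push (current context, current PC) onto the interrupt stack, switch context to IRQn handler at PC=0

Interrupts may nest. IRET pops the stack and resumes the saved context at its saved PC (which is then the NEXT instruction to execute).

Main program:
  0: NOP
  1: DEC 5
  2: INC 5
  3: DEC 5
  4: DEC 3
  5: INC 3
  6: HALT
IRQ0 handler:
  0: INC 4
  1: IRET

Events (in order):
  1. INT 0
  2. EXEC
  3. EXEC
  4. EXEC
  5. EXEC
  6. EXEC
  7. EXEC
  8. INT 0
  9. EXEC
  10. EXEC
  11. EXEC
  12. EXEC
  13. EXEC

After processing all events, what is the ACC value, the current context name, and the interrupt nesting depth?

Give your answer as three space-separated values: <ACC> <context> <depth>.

Event 1 (INT 0): INT 0 arrives: push (MAIN, PC=0), enter IRQ0 at PC=0 (depth now 1)
Event 2 (EXEC): [IRQ0] PC=0: INC 4 -> ACC=4
Event 3 (EXEC): [IRQ0] PC=1: IRET -> resume MAIN at PC=0 (depth now 0)
Event 4 (EXEC): [MAIN] PC=0: NOP
Event 5 (EXEC): [MAIN] PC=1: DEC 5 -> ACC=-1
Event 6 (EXEC): [MAIN] PC=2: INC 5 -> ACC=4
Event 7 (EXEC): [MAIN] PC=3: DEC 5 -> ACC=-1
Event 8 (INT 0): INT 0 arrives: push (MAIN, PC=4), enter IRQ0 at PC=0 (depth now 1)
Event 9 (EXEC): [IRQ0] PC=0: INC 4 -> ACC=3
Event 10 (EXEC): [IRQ0] PC=1: IRET -> resume MAIN at PC=4 (depth now 0)
Event 11 (EXEC): [MAIN] PC=4: DEC 3 -> ACC=0
Event 12 (EXEC): [MAIN] PC=5: INC 3 -> ACC=3
Event 13 (EXEC): [MAIN] PC=6: HALT

Answer: 3 MAIN 0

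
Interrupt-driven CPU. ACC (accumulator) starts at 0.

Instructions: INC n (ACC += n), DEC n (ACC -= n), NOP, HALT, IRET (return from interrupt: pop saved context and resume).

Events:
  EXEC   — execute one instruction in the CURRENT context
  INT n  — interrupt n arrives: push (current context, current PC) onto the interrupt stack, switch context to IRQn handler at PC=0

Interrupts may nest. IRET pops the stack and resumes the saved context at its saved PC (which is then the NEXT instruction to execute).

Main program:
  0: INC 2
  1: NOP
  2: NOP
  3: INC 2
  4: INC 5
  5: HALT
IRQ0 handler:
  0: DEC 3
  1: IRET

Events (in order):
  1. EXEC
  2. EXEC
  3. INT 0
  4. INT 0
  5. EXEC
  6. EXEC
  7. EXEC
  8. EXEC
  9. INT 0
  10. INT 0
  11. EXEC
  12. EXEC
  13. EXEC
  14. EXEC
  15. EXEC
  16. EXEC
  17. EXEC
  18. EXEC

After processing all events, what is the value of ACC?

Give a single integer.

Answer: -3

Derivation:
Event 1 (EXEC): [MAIN] PC=0: INC 2 -> ACC=2
Event 2 (EXEC): [MAIN] PC=1: NOP
Event 3 (INT 0): INT 0 arrives: push (MAIN, PC=2), enter IRQ0 at PC=0 (depth now 1)
Event 4 (INT 0): INT 0 arrives: push (IRQ0, PC=0), enter IRQ0 at PC=0 (depth now 2)
Event 5 (EXEC): [IRQ0] PC=0: DEC 3 -> ACC=-1
Event 6 (EXEC): [IRQ0] PC=1: IRET -> resume IRQ0 at PC=0 (depth now 1)
Event 7 (EXEC): [IRQ0] PC=0: DEC 3 -> ACC=-4
Event 8 (EXEC): [IRQ0] PC=1: IRET -> resume MAIN at PC=2 (depth now 0)
Event 9 (INT 0): INT 0 arrives: push (MAIN, PC=2), enter IRQ0 at PC=0 (depth now 1)
Event 10 (INT 0): INT 0 arrives: push (IRQ0, PC=0), enter IRQ0 at PC=0 (depth now 2)
Event 11 (EXEC): [IRQ0] PC=0: DEC 3 -> ACC=-7
Event 12 (EXEC): [IRQ0] PC=1: IRET -> resume IRQ0 at PC=0 (depth now 1)
Event 13 (EXEC): [IRQ0] PC=0: DEC 3 -> ACC=-10
Event 14 (EXEC): [IRQ0] PC=1: IRET -> resume MAIN at PC=2 (depth now 0)
Event 15 (EXEC): [MAIN] PC=2: NOP
Event 16 (EXEC): [MAIN] PC=3: INC 2 -> ACC=-8
Event 17 (EXEC): [MAIN] PC=4: INC 5 -> ACC=-3
Event 18 (EXEC): [MAIN] PC=5: HALT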